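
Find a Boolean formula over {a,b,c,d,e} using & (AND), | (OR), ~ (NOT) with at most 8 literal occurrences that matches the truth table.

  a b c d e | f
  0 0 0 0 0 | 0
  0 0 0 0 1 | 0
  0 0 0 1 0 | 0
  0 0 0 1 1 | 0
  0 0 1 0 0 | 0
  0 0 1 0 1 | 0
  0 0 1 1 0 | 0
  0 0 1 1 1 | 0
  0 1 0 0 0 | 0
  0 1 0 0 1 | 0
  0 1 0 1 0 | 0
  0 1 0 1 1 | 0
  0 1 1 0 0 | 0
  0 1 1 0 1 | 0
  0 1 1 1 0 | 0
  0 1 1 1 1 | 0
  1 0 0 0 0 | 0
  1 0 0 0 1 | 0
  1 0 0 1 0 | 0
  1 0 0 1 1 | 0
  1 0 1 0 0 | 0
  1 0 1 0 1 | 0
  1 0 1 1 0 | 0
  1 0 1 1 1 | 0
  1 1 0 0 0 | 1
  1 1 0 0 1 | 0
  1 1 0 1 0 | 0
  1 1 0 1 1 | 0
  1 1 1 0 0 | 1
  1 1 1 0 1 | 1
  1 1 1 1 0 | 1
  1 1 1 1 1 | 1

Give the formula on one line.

((a & b) & ((~e & (~d | c)) | c))

  (a & b) = 00000000000000000000000011111111
  ~e = 10101010101010101010101010101010
  ~d = 11001100110011001100110011001100
  (~d | c) = 11001111110011111100111111001111
  (~e & (~d | c)) = 10001010100010101000101010001010
  ((~e & (~d | c)) | c) = 10001111100011111000111110001111
  ((a & b) & ((~e & (~d | c)) | c)) = 00000000000000000000000010001111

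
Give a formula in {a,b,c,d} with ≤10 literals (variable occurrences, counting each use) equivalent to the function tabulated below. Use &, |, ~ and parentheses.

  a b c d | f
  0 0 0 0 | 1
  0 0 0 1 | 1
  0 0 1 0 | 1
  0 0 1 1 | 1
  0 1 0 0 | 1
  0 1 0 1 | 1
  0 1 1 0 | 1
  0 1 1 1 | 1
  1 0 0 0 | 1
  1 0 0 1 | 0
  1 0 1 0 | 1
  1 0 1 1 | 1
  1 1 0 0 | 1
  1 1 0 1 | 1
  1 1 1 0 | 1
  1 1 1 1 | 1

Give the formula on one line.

  ~d = 1010101010101010
  (a & ~d) = 0000000010101010
  (b | (a & ~d)) = 0000111110101111
  ((b | (a & ~d)) | c) = 0011111110111111
  ~b = 1111000011110000
  (a | d) = 0101010111111111
  (~b & (a | d)) = 0101000011110000
  (~d | (~b & (a | d))) = 1111101011111010
  ~a = 1111111100000000
  ((~d | (~b & (a | d))) & ~a) = 1111101000000000
  (((b | (a & ~d)) | c) | ((~d | (~b & (a | d))) & ~a)) = 1111111110111111

(((b | (a & ~d)) | c) | ((~d | (~b & (a | d))) & ~a))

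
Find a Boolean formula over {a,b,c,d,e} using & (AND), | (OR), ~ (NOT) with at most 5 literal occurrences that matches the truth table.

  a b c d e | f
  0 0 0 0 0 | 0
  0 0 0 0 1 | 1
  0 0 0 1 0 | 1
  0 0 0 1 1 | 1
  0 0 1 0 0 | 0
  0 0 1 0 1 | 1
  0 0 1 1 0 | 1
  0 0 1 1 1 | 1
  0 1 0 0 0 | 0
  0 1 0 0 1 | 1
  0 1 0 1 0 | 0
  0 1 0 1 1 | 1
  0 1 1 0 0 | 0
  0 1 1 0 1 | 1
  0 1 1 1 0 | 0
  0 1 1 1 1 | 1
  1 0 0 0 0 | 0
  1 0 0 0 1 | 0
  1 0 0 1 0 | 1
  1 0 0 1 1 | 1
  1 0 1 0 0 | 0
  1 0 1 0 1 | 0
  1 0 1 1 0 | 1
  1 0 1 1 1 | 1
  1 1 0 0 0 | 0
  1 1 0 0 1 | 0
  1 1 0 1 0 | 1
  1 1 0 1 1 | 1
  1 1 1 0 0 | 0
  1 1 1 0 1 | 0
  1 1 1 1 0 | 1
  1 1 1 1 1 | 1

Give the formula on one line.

(((~b | a) & d) | (e & ~a))

  ~b = 11111111000000001111111100000000
  (~b | a) = 11111111000000001111111111111111
  ((~b | a) & d) = 00110011000000000011001100110011
  ~a = 11111111111111110000000000000000
  (e & ~a) = 01010101010101010000000000000000
  (((~b | a) & d) | (e & ~a)) = 01110111010101010011001100110011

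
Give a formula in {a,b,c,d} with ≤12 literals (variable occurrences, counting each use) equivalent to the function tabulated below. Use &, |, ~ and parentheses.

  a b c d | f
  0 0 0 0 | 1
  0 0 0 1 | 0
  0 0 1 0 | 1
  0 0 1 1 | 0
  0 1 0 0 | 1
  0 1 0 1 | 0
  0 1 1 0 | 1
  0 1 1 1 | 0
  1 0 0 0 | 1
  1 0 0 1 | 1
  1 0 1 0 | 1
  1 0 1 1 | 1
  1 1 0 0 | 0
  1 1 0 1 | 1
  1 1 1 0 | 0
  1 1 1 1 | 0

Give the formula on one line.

(((~a | ~b) & ((~b & a) | ~d)) | (b & ((a & d) & ~c)))

  ~a = 1111111100000000
  ~b = 1111000011110000
  (~a | ~b) = 1111111111110000
  (~b & a) = 0000000011110000
  ~d = 1010101010101010
  ((~b & a) | ~d) = 1010101011111010
  ((~a | ~b) & ((~b & a) | ~d)) = 1010101011110000
  (a & d) = 0000000001010101
  ~c = 1100110011001100
  ((a & d) & ~c) = 0000000001000100
  (b & ((a & d) & ~c)) = 0000000000000100
  (((~a | ~b) & ((~b & a) | ~d)) | (b & ((a & d) & ~c))) = 1010101011110100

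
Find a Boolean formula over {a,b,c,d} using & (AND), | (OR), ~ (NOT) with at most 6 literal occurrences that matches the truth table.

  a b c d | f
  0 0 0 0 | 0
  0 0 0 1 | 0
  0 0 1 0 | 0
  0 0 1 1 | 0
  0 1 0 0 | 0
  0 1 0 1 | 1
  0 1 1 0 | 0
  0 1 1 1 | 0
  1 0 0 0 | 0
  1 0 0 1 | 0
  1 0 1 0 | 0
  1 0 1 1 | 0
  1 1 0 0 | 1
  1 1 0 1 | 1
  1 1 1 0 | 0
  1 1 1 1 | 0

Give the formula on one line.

  (d | a) = 0101010111111111
  ~c = 1100110011001100
  ~b = 1111000011110000
  (~b & a) = 0000000011110000
  (~c | (~b & a)) = 1100110011111100
  (b & (~c | (~b & a))) = 0000110000001100
  ((d | a) & (b & (~c | (~b & a)))) = 0000010000001100

((d | a) & (b & (~c | (~b & a))))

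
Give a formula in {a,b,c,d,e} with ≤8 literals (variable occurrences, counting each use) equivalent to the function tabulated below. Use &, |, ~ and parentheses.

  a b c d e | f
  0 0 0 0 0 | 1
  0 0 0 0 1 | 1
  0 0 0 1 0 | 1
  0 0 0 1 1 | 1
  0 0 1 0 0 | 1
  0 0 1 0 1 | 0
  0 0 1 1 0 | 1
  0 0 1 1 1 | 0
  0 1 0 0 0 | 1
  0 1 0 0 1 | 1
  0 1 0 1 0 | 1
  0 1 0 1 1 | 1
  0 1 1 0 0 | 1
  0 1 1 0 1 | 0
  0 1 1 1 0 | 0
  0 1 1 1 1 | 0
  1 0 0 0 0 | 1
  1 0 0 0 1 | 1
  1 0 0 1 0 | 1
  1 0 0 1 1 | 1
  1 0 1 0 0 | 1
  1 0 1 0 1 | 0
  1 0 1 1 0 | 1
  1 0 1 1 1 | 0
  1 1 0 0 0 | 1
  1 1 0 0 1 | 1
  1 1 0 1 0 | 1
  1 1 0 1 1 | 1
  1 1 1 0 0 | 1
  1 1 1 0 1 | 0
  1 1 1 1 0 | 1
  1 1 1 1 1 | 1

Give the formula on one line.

(((~d & ~e) | (~b & ~e)) | ((d & (b & a)) | ~c))

  ~d = 11001100110011001100110011001100
  ~e = 10101010101010101010101010101010
  (~d & ~e) = 10001000100010001000100010001000
  ~b = 11111111000000001111111100000000
  (~b & ~e) = 10101010000000001010101000000000
  ((~d & ~e) | (~b & ~e)) = 10101010100010001010101010001000
  (b & a) = 00000000000000000000000011111111
  (d & (b & a)) = 00000000000000000000000000110011
  ~c = 11110000111100001111000011110000
  ((d & (b & a)) | ~c) = 11110000111100001111000011110011
  (((~d & ~e) | (~b & ~e)) | ((d & (b & a)) | ~c)) = 11111010111110001111101011111011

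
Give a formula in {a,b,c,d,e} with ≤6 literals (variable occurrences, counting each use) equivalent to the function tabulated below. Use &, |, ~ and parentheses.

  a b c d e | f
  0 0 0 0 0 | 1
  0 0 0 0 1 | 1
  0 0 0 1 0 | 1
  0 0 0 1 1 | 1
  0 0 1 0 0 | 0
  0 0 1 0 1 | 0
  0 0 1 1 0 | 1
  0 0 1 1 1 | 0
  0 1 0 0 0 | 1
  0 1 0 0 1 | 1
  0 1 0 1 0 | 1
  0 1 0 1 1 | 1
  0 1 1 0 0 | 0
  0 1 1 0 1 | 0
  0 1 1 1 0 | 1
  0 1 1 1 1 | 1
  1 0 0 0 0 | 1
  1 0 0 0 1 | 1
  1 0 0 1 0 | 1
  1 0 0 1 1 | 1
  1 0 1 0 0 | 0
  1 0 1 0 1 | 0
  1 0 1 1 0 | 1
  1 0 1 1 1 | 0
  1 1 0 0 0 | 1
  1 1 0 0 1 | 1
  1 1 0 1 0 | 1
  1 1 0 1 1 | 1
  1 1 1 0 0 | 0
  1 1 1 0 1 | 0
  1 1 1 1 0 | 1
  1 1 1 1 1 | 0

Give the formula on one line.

(~c | (d & (~e | (~a & b))))

  ~c = 11110000111100001111000011110000
  ~e = 10101010101010101010101010101010
  ~a = 11111111111111110000000000000000
  (~a & b) = 00000000111111110000000000000000
  (~e | (~a & b)) = 10101010111111111010101010101010
  (d & (~e | (~a & b))) = 00100010001100110010001000100010
  (~c | (d & (~e | (~a & b)))) = 11110010111100111111001011110010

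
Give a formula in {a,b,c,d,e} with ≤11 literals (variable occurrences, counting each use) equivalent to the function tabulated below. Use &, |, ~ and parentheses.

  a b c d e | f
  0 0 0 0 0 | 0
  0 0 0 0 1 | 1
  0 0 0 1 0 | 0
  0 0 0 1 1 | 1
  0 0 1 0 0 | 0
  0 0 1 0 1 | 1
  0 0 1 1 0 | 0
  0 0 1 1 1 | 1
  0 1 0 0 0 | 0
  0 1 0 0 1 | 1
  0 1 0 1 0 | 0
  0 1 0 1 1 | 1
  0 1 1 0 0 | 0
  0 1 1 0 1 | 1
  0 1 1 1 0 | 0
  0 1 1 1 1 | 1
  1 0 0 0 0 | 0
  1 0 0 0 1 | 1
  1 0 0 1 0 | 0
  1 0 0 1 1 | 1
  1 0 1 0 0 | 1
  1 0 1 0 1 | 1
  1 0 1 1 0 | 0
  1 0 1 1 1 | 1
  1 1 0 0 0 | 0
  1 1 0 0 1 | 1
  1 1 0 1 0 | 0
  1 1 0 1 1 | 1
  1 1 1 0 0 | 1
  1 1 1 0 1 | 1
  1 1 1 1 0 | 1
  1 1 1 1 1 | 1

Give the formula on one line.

(((((a & (b | (d & e))) | ~d) & (c | ~a)) & a) | e)

  (d & e) = 00010001000100010001000100010001
  (b | (d & e)) = 00010001111111110001000111111111
  (a & (b | (d & e))) = 00000000000000000001000111111111
  ~d = 11001100110011001100110011001100
  ((a & (b | (d & e))) | ~d) = 11001100110011001101110111111111
  ~a = 11111111111111110000000000000000
  (c | ~a) = 11111111111111110000111100001111
  (((a & (b | (d & e))) | ~d) & (c | ~a)) = 11001100110011000000110100001111
  ((((a & (b | (d & e))) | ~d) & (c | ~a)) & a) = 00000000000000000000110100001111
  (((((a & (b | (d & e))) | ~d) & (c | ~a)) & a) | e) = 01010101010101010101110101011111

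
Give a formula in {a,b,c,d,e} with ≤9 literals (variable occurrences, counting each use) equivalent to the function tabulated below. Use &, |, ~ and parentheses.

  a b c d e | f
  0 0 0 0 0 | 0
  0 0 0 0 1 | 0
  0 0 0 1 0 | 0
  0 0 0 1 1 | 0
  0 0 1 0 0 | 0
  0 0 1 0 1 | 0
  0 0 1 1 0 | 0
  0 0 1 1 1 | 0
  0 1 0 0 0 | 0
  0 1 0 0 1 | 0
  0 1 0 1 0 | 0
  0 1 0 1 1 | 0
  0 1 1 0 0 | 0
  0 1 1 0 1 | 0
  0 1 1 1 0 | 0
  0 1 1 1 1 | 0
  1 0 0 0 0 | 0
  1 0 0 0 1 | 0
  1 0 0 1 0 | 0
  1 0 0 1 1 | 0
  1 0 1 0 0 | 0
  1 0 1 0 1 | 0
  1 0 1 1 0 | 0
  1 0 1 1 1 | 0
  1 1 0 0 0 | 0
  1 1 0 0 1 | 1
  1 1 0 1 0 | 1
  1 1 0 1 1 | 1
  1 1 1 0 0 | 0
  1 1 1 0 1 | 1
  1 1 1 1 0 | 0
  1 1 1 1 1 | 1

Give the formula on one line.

  (a | d) = 00110011001100111111111111111111
  (b & (a | d)) = 00000000001100110000000011111111
  ~c = 11110000111100001111000011110000
  (d & ~c) = 00110000001100000011000000110000
  (e | (d & ~c)) = 01110101011101010111010101110101
  ((b & (a | d)) & (e | (d & ~c))) = 00000000001100010000000001110101
  (a & ((b & (a | d)) & (e | (d & ~c)))) = 00000000000000000000000001110101

(a & ((b & (a | d)) & (e | (d & ~c))))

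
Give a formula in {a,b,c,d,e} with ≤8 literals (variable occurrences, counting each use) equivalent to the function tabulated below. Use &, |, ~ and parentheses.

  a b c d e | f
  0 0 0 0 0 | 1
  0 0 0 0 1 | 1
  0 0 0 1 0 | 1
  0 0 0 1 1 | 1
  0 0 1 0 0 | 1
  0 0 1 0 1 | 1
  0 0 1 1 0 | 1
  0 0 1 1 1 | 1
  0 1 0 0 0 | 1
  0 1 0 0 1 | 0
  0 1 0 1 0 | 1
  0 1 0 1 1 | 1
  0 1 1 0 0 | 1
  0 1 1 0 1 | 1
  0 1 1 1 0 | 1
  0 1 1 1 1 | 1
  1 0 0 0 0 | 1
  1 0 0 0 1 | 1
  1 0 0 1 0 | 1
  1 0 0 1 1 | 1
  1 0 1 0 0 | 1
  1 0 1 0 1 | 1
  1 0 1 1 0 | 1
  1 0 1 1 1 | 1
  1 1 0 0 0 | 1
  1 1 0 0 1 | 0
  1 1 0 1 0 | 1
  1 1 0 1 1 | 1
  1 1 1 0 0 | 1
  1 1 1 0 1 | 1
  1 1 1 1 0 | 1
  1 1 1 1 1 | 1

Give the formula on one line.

  (c | d) = 00111111001111110011111100111111
  ~b = 11111111000000001111111100000000
  ((c | d) | ~b) = 11111111001111111111111100111111
  ~e = 10101010101010101010101010101010
  ~d = 11001100110011001100110011001100
  (~e & ~d) = 10001000100010001000100010001000
  (((c | d) | ~b) | (~e & ~d)) = 11111111101111111111111110111111

(((c | d) | ~b) | (~e & ~d))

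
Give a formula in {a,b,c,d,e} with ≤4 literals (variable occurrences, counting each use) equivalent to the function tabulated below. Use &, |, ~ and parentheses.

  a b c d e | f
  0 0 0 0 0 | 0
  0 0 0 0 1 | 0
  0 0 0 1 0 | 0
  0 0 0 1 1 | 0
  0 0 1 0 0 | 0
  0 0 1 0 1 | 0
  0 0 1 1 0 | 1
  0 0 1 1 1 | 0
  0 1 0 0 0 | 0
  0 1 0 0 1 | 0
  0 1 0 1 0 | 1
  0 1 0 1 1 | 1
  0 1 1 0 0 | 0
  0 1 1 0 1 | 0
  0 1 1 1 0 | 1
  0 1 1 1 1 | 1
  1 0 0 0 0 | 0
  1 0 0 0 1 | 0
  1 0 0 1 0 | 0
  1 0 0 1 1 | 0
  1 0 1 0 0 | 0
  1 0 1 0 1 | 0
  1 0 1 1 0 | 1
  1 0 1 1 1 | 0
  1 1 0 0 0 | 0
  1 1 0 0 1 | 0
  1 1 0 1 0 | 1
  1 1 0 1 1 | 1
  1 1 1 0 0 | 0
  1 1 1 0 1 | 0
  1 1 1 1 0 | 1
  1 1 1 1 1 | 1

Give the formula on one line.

((b | (~e & c)) & d)

  ~e = 10101010101010101010101010101010
  (~e & c) = 00001010000010100000101000001010
  (b | (~e & c)) = 00001010111111110000101011111111
  ((b | (~e & c)) & d) = 00000010001100110000001000110011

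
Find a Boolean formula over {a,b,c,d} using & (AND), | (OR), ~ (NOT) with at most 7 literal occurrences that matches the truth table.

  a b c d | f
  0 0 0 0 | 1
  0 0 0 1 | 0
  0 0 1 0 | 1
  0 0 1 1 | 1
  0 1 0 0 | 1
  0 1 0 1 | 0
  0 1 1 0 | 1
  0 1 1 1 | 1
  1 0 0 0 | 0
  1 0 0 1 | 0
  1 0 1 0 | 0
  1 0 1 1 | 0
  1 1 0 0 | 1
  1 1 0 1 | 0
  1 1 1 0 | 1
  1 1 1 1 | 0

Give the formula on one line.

((((~c | ~a) & c) | ~d) & (~a | b))

  ~c = 1100110011001100
  ~a = 1111111100000000
  (~c | ~a) = 1111111111001100
  ((~c | ~a) & c) = 0011001100000000
  ~d = 1010101010101010
  (((~c | ~a) & c) | ~d) = 1011101110101010
  (~a | b) = 1111111100001111
  ((((~c | ~a) & c) | ~d) & (~a | b)) = 1011101100001010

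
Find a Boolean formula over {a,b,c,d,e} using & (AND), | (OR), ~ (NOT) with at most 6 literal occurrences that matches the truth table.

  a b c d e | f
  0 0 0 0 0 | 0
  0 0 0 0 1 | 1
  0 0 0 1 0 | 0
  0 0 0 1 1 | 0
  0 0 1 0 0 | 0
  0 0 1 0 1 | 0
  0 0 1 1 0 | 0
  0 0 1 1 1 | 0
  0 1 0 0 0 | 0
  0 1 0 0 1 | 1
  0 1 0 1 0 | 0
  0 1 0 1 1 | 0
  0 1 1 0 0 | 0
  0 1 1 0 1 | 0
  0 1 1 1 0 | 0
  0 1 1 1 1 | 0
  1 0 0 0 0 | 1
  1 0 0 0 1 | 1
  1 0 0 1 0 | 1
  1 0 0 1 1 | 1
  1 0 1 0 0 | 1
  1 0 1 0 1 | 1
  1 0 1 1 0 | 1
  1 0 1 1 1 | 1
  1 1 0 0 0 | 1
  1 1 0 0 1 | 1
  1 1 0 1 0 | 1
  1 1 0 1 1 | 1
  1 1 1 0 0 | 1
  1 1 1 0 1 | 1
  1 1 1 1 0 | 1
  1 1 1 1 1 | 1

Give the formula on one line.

(a | ((~d & e) & ~c))

  ~d = 11001100110011001100110011001100
  (~d & e) = 01000100010001000100010001000100
  ~c = 11110000111100001111000011110000
  ((~d & e) & ~c) = 01000000010000000100000001000000
  (a | ((~d & e) & ~c)) = 01000000010000001111111111111111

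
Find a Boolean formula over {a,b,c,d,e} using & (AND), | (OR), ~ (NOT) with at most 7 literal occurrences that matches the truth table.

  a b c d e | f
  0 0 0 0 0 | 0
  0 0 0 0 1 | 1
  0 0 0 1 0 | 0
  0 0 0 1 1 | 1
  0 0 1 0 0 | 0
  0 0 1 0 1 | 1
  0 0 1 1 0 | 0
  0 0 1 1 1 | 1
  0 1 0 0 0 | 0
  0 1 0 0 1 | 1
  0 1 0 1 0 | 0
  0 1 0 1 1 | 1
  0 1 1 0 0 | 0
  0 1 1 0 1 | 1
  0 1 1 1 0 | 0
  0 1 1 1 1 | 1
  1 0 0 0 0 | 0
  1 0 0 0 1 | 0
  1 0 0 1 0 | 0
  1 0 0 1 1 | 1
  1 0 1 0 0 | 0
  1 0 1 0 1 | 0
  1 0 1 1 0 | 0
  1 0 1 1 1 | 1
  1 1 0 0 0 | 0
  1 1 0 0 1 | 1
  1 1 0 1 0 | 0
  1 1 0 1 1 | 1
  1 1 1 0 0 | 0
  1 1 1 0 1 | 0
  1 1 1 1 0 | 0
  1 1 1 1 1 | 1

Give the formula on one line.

  ~a = 11111111111111110000000000000000
  (~a & e) = 01010101010101010000000000000000
  ~c = 11110000111100001111000011110000
  (~c & b) = 00000000111100000000000011110000
  ((~c & b) | d) = 00110011111100110011001111110011
  ((~a & e) | ((~c & b) | d)) = 01110111111101110011001111110011
  (((~a & e) | ((~c & b) | d)) & e) = 01010101010101010001000101010001

(((~a & e) | ((~c & b) | d)) & e)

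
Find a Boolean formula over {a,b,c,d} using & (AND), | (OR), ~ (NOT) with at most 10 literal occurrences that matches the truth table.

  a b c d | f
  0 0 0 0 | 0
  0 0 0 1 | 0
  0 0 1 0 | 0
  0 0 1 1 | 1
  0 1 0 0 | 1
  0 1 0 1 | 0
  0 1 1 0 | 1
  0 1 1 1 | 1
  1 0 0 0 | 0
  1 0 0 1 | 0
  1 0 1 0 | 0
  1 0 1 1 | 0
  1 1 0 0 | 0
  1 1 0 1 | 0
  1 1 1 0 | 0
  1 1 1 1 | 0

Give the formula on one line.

(~a & (((((~a | ~c) & ~d) & b) | c) & (d | b)))

  ~a = 1111111100000000
  ~c = 1100110011001100
  (~a | ~c) = 1111111111001100
  ~d = 1010101010101010
  ((~a | ~c) & ~d) = 1010101010001000
  (((~a | ~c) & ~d) & b) = 0000101000001000
  ((((~a | ~c) & ~d) & b) | c) = 0011101100111011
  (d | b) = 0101111101011111
  (((((~a | ~c) & ~d) & b) | c) & (d | b)) = 0001101100011011
  (~a & (((((~a | ~c) & ~d) & b) | c) & (d | b))) = 0001101100000000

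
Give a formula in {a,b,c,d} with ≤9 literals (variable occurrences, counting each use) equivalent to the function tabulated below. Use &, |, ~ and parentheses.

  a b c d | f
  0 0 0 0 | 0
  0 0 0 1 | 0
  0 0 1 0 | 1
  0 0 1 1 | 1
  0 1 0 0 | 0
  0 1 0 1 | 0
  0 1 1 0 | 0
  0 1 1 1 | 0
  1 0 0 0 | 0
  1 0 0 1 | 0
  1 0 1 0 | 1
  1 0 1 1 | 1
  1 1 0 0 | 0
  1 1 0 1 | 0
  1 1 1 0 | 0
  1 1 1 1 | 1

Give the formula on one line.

  (d & b) = 0000010100000101
  (c | (d & b)) = 0011011100110111
  (b | (c | (d & b))) = 0011111100111111
  ~b = 1111000011110000
  (a & d) = 0000000001010101
  ((a & d) & c) = 0000000000010001
  (~b | ((a & d) & c)) = 1111000011110001
  ((b | (c | (d & b))) & (~b | ((a & d) & c))) = 0011000000110001

((b | (c | (d & b))) & (~b | ((a & d) & c)))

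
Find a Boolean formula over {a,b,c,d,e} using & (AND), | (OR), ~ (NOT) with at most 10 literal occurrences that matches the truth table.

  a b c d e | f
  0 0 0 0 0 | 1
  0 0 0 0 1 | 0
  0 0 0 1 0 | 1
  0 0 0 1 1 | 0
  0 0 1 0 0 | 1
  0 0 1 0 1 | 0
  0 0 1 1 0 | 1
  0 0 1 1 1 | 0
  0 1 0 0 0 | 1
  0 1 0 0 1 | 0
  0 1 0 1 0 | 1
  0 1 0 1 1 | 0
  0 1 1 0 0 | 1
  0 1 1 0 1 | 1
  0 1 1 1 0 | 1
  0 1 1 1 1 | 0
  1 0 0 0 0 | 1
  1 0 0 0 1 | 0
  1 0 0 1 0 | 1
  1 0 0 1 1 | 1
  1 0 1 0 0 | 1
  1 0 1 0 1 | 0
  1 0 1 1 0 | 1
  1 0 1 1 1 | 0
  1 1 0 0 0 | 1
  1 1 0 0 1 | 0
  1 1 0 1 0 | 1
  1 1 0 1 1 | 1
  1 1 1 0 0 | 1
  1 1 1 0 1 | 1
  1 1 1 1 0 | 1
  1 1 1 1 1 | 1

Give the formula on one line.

(((c | d) & ((b | ~c) & (~d | a))) | ~e)

  (c | d) = 00111111001111110011111100111111
  ~c = 11110000111100001111000011110000
  (b | ~c) = 11110000111111111111000011111111
  ~d = 11001100110011001100110011001100
  (~d | a) = 11001100110011001111111111111111
  ((b | ~c) & (~d | a)) = 11000000110011001111000011111111
  ((c | d) & ((b | ~c) & (~d | a))) = 00000000000011000011000000111111
  ~e = 10101010101010101010101010101010
  (((c | d) & ((b | ~c) & (~d | a))) | ~e) = 10101010101011101011101010111111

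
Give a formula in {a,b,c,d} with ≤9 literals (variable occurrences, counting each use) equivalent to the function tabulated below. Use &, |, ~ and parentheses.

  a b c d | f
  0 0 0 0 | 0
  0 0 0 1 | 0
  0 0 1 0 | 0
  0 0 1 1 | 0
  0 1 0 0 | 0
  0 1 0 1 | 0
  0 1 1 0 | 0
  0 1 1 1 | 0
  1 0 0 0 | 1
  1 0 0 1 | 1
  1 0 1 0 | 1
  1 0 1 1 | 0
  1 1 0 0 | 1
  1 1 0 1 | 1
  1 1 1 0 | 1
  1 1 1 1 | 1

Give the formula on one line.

  ~c = 1100110011001100
  ~a = 1111111100000000
  (c & ~a) = 0011001100000000
  (~c | (c & ~a)) = 1111111111001100
  ~d = 1010101010101010
  (~d | ~c) = 1110111011101110
  (b | (~d | ~c)) = 1110111111101111
  ((b | (~d | ~c)) & c) = 0010001100100011
  ((~c | (c & ~a)) | ((b | (~d | ~c)) & c)) = 1111111111101111
  (a & ((~c | (c & ~a)) | ((b | (~d | ~c)) & c))) = 0000000011101111

(a & ((~c | (c & ~a)) | ((b | (~d | ~c)) & c)))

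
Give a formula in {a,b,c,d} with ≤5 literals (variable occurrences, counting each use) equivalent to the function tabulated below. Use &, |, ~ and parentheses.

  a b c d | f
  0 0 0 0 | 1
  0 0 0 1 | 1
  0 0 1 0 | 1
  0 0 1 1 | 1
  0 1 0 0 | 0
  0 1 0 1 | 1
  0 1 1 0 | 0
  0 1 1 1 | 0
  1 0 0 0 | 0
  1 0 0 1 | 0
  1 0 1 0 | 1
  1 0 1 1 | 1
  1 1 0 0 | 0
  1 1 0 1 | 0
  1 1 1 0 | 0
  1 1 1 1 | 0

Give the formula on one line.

((~b | (~c & d)) & (~a | c))

  ~b = 1111000011110000
  ~c = 1100110011001100
  (~c & d) = 0100010001000100
  (~b | (~c & d)) = 1111010011110100
  ~a = 1111111100000000
  (~a | c) = 1111111100110011
  ((~b | (~c & d)) & (~a | c)) = 1111010000110000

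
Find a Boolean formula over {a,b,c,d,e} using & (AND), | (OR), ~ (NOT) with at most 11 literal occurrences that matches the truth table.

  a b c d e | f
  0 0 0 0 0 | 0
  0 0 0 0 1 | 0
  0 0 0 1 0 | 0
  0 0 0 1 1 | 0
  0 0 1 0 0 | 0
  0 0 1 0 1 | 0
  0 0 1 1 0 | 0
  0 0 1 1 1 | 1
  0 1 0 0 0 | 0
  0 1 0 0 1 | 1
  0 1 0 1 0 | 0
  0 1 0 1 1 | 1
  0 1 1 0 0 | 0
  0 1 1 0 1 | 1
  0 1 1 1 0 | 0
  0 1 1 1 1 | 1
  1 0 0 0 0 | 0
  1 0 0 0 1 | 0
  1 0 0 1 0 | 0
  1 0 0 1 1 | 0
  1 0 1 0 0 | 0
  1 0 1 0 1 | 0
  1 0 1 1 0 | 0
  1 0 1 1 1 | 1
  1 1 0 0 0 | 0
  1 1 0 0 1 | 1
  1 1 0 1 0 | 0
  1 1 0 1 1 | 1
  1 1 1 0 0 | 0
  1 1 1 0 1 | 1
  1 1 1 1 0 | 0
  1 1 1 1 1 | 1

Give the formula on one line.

  (b | c) = 00001111111111110000111111111111
  (d & (b | c)) = 00000011001100110000001100110011
  (e & (d & (b | c))) = 00000001000100010000000100010001
  ~d = 11001100110011001100110011001100
  (~d & b) = 00000000110011000000000011001100
  ((e & (d & (b | c))) | (~d & b)) = 00000001110111010000000111011101
  ~e = 10101010101010101010101010101010
  (~e & b) = 00000000101010100000000010101010
  (((e & (d & (b | c))) | (~d & b)) | (~e & b)) = 00000001111111110000000111111111
  ((((e & (d & (b | c))) | (~d & b)) | (~e & b)) & e) = 00000001010101010000000101010101

((((e & (d & (b | c))) | (~d & b)) | (~e & b)) & e)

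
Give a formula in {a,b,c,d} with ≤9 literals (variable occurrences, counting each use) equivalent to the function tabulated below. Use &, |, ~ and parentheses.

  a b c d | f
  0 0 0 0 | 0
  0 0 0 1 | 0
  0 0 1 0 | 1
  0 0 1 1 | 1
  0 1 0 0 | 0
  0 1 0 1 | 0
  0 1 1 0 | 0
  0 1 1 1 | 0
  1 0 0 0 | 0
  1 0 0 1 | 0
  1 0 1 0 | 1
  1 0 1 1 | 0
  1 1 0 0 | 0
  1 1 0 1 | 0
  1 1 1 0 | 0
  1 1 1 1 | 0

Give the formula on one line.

  (d & a) = 0000000001010101
  ((d & a) | c) = 0011001101110111
  ~d = 1010101010101010
  ~a = 1111111100000000
  (~d | ~a) = 1111111110101010
  (((d & a) | c) & (~d | ~a)) = 0011001100100010
  ~b = 1111000011110000
  ((((d & a) | c) & (~d | ~a)) & ~b) = 0011000000100000

((((d & a) | c) & (~d | ~a)) & ~b)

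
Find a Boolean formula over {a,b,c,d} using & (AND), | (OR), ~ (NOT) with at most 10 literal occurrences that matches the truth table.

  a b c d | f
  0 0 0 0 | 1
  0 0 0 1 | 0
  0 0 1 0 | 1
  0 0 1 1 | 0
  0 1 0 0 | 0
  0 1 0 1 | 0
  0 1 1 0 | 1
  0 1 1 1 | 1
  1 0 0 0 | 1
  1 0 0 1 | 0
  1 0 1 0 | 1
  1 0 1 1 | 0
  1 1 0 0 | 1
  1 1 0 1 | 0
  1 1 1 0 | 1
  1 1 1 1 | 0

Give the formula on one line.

((((((b | a) & c) & b) | a) | (~b & ~d)) & (~a | ~d))

  (b | a) = 0000111111111111
  ((b | a) & c) = 0000001100110011
  (((b | a) & c) & b) = 0000001100000011
  ((((b | a) & c) & b) | a) = 0000001111111111
  ~b = 1111000011110000
  ~d = 1010101010101010
  (~b & ~d) = 1010000010100000
  (((((b | a) & c) & b) | a) | (~b & ~d)) = 1010001111111111
  ~a = 1111111100000000
  (~a | ~d) = 1111111110101010
  ((((((b | a) & c) & b) | a) | (~b & ~d)) & (~a | ~d)) = 1010001110101010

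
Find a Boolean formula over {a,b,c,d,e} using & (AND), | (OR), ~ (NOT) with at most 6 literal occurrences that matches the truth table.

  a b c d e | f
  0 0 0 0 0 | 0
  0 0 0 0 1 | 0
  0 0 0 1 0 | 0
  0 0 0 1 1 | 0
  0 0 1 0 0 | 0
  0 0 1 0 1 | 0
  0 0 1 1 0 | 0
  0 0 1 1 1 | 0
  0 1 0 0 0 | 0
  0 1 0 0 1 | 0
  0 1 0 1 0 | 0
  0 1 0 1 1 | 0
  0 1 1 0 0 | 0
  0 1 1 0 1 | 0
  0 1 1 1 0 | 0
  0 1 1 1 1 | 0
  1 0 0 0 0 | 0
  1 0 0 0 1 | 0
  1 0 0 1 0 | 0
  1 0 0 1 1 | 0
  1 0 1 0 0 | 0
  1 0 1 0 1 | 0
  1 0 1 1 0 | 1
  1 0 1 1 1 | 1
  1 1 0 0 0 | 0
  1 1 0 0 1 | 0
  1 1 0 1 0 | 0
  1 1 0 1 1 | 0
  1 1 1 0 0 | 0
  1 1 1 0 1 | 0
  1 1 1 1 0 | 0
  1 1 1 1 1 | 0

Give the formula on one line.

  (d & c) = 00000011000000110000001100000011
  (a & (d & c)) = 00000000000000000000001100000011
  ~b = 11111111000000001111111100000000
  ((a & (d & c)) & ~b) = 00000000000000000000001100000000

((a & (d & c)) & ~b)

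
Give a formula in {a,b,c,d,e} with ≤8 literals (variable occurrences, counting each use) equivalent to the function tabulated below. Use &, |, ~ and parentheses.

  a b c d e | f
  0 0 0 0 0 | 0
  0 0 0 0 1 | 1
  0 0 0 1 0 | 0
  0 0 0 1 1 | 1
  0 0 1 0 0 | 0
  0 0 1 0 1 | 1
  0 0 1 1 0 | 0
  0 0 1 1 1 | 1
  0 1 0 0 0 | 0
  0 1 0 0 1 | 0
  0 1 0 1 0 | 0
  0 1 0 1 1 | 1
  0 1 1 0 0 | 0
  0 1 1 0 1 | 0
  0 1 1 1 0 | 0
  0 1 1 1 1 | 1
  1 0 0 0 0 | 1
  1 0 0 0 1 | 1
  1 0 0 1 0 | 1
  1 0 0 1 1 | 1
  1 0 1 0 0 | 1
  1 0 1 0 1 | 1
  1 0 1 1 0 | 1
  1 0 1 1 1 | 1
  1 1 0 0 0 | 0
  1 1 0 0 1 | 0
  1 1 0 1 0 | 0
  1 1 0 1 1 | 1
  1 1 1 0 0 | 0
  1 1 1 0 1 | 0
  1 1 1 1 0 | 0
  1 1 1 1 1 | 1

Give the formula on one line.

(((e & d) & b) | (~b & (e | a)))

  (e & d) = 00010001000100010001000100010001
  ((e & d) & b) = 00000000000100010000000000010001
  ~b = 11111111000000001111111100000000
  (e | a) = 01010101010101011111111111111111
  (~b & (e | a)) = 01010101000000001111111100000000
  (((e & d) & b) | (~b & (e | a))) = 01010101000100011111111100010001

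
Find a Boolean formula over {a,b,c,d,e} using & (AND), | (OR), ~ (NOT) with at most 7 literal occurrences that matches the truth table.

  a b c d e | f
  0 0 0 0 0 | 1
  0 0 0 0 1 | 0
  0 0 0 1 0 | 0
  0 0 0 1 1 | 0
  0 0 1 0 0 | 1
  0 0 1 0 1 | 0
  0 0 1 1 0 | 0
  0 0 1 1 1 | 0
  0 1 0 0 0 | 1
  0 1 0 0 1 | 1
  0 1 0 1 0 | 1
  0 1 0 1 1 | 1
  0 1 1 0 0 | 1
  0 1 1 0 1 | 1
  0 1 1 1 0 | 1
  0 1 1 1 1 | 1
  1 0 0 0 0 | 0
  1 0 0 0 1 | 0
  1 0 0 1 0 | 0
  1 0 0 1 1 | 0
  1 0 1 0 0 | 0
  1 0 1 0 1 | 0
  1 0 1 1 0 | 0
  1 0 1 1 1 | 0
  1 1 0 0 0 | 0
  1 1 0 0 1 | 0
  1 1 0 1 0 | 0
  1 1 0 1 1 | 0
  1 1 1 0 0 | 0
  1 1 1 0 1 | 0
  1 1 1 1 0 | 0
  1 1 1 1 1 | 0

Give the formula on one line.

((~e & (~a & ~d)) | (~a & b))

  ~e = 10101010101010101010101010101010
  ~a = 11111111111111110000000000000000
  ~d = 11001100110011001100110011001100
  (~a & ~d) = 11001100110011000000000000000000
  (~e & (~a & ~d)) = 10001000100010000000000000000000
  (~a & b) = 00000000111111110000000000000000
  ((~e & (~a & ~d)) | (~a & b)) = 10001000111111110000000000000000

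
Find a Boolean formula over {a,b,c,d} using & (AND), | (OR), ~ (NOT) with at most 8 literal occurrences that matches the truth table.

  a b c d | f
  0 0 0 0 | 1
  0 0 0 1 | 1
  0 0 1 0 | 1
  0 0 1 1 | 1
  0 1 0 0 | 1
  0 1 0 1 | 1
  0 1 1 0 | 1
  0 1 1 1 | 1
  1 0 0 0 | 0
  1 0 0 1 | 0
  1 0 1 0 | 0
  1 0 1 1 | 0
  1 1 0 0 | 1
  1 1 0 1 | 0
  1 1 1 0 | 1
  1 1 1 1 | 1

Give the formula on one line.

  ~a = 1111111100000000
  ~d = 1010101010101010
  (b & ~d) = 0000101000001010
  (~a | c) = 1111111100110011
  (b & (~a | c)) = 0000111100000011
  ((b & ~d) | (b & (~a | c))) = 0000111100001011
  (~a | ((b & ~d) | (b & (~a | c)))) = 1111111100001011

(~a | ((b & ~d) | (b & (~a | c))))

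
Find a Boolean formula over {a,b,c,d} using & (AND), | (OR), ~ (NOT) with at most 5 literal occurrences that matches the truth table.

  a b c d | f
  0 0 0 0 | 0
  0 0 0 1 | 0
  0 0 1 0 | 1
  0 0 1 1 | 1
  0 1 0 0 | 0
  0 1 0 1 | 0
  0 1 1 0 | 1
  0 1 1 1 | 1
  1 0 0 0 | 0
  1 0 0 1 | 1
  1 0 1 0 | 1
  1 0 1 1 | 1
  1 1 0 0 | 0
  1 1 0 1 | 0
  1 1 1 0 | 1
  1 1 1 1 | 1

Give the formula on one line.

  (c | a) = 0011001111111111
  ~b = 1111000011110000
  (~b & d) = 0101000001010000
  (c | (~b & d)) = 0111001101110011
  ((c | a) & (c | (~b & d))) = 0011001101110011

((c | a) & (c | (~b & d)))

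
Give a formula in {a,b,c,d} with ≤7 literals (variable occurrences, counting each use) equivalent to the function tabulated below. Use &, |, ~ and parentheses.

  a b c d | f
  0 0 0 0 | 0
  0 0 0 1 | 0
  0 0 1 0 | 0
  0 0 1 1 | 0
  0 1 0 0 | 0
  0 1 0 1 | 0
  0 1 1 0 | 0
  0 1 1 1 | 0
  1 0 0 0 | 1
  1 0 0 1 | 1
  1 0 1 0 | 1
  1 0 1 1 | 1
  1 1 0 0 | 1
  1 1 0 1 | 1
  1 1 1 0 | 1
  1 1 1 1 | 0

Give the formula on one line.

((~b | ((~d & b) | ~c)) & a)

  ~b = 1111000011110000
  ~d = 1010101010101010
  (~d & b) = 0000101000001010
  ~c = 1100110011001100
  ((~d & b) | ~c) = 1100111011001110
  (~b | ((~d & b) | ~c)) = 1111111011111110
  ((~b | ((~d & b) | ~c)) & a) = 0000000011111110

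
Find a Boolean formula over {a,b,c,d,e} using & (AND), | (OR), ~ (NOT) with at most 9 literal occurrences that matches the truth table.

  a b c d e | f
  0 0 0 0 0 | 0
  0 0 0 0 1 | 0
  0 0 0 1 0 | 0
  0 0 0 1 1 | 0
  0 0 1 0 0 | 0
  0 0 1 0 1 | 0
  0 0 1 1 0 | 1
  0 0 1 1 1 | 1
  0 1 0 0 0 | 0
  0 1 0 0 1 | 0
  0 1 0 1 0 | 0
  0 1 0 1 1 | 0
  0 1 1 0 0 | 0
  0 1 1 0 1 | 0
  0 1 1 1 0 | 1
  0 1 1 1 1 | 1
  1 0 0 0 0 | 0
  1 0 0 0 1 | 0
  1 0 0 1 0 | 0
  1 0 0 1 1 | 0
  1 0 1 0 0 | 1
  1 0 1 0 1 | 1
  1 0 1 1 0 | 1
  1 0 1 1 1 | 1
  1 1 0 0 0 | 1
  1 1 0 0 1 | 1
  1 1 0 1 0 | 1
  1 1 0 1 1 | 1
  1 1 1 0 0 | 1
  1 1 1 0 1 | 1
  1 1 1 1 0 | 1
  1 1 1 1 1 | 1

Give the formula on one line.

  (a | d) = 00110011001100111111111111111111
  ~d = 11001100110011001100110011001100
  (a | ~d) = 11001100110011001111111111111111
  ((a | ~d) & b) = 00000000110011000000000011111111
  (((a | ~d) & b) | c) = 00001111110011110000111111111111
  ((a | d) & (((a | ~d) & b) | c)) = 00000011000000110000111111111111

((a | d) & (((a | ~d) & b) | c))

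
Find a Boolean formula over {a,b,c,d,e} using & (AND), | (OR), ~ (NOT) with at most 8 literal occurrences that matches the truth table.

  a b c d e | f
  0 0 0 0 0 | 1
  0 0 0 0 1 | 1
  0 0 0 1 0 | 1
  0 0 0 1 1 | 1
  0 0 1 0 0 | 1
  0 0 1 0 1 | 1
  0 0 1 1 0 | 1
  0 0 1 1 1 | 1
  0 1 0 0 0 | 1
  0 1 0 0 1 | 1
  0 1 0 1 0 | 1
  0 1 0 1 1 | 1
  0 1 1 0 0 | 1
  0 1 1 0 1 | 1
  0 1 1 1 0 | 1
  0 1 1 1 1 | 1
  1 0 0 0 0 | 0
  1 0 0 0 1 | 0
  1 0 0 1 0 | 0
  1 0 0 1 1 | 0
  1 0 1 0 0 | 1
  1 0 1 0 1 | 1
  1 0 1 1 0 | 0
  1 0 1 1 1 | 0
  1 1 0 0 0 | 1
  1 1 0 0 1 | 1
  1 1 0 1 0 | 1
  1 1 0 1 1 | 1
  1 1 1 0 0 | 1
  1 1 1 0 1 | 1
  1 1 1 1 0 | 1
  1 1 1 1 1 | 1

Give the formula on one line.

(((((~b | a) | e) & (c & ~d)) | ~a) | b)

  ~b = 11111111000000001111111100000000
  (~b | a) = 11111111000000001111111111111111
  ((~b | a) | e) = 11111111010101011111111111111111
  ~d = 11001100110011001100110011001100
  (c & ~d) = 00001100000011000000110000001100
  (((~b | a) | e) & (c & ~d)) = 00001100000001000000110000001100
  ~a = 11111111111111110000000000000000
  ((((~b | a) | e) & (c & ~d)) | ~a) = 11111111111111110000110000001100
  (((((~b | a) | e) & (c & ~d)) | ~a) | b) = 11111111111111110000110011111111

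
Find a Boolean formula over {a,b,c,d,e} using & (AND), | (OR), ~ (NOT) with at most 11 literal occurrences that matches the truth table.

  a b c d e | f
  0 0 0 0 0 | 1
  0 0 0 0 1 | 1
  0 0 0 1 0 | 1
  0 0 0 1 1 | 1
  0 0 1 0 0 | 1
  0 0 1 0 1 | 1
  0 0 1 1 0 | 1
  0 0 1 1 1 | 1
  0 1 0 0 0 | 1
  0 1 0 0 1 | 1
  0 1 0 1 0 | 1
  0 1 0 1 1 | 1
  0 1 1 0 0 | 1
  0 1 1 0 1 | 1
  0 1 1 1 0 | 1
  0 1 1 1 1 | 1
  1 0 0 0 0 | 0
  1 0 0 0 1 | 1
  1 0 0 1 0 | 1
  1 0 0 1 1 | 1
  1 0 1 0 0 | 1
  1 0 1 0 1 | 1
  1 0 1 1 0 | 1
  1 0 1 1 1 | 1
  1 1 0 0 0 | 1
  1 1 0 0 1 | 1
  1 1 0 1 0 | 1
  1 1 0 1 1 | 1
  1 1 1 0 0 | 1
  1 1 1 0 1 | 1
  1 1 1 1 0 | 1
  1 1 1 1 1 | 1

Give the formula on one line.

  ~a = 11111111111111110000000000000000
  (~a | d) = 11111111111111110011001100110011
  (c & ~a) = 00001111000011110000000000000000
  ~c = 11110000111100001111000011110000
  (e & ~c) = 01010000010100000101000001010000
  ((e & ~c) | b) = 01010000111111110101000011111111
  ((c & ~a) | ((e & ~c) | b)) = 01011111111111110101000011111111
  (c | ((c & ~a) | ((e & ~c) | b))) = 01011111111111110101111111111111
  ((~a | d) | (c | ((c & ~a) | ((e & ~c) | b)))) = 11111111111111110111111111111111

((~a | d) | (c | ((c & ~a) | ((e & ~c) | b))))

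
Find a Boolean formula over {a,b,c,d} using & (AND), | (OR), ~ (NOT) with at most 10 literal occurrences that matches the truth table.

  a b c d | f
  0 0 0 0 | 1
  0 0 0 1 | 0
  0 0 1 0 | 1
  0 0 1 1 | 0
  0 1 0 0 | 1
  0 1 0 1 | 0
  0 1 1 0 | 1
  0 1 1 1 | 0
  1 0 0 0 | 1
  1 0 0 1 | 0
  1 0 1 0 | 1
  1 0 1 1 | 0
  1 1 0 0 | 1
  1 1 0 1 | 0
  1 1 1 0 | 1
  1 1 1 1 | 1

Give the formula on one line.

(((~d | b) & (a | ~d)) & ((~d | a) & (~d | c)))

  ~d = 1010101010101010
  (~d | b) = 1010111110101111
  (a | ~d) = 1010101011111111
  ((~d | b) & (a | ~d)) = 1010101010101111
  (~d | a) = 1010101011111111
  (~d | c) = 1011101110111011
  ((~d | a) & (~d | c)) = 1010101010111011
  (((~d | b) & (a | ~d)) & ((~d | a) & (~d | c))) = 1010101010101011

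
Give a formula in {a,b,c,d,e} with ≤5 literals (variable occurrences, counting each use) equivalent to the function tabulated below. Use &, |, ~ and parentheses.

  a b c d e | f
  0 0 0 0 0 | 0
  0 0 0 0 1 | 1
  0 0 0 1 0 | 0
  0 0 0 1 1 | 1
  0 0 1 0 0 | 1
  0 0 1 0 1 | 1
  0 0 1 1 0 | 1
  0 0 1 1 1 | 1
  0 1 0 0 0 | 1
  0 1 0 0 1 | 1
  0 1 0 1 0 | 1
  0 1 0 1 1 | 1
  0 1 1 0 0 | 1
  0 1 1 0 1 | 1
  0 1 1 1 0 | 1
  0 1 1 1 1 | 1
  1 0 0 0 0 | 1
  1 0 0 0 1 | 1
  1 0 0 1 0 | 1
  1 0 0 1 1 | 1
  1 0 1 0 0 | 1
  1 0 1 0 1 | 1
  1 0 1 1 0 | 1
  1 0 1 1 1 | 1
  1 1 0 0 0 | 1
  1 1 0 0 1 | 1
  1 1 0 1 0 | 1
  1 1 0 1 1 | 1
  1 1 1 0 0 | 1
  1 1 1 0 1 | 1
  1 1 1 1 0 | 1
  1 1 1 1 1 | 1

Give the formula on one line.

((c | (e | a)) | (e | b))

  (e | a) = 01010101010101011111111111111111
  (c | (e | a)) = 01011111010111111111111111111111
  (e | b) = 01010101111111110101010111111111
  ((c | (e | a)) | (e | b)) = 01011111111111111111111111111111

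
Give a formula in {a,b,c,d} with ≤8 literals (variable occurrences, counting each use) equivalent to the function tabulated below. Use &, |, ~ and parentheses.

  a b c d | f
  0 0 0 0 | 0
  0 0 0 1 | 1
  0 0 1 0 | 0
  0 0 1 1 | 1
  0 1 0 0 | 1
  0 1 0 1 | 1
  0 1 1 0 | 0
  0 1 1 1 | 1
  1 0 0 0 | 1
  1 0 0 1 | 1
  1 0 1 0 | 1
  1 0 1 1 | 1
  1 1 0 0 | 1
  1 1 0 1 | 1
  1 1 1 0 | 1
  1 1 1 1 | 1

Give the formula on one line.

  ~d = 1010101010101010
  (~d & b) = 0000101000001010
  (d | (~d & b)) = 0101111101011111
  ~c = 1100110011001100
  (~c | d) = 1101110111011101
  ((d | (~d & b)) & (~c | d)) = 0101110101011101
  (((d | (~d & b)) & (~c | d)) | a) = 0101110111111111

(((d | (~d & b)) & (~c | d)) | a)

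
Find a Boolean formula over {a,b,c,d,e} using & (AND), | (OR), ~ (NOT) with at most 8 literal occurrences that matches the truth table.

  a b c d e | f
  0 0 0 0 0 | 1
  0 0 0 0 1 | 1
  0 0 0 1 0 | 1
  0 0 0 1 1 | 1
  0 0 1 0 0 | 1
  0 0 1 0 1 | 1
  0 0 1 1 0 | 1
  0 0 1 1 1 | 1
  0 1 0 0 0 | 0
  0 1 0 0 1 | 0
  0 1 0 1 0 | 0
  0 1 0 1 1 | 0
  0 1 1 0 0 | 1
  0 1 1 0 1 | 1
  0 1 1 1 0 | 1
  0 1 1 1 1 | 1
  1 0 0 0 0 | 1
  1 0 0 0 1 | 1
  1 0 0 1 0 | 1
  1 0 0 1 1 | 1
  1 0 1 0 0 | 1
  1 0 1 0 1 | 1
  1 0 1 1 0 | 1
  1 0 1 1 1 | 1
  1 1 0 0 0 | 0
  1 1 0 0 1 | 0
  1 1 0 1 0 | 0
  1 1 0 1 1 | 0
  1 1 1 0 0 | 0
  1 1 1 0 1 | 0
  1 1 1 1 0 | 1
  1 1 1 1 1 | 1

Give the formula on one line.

(((d | ~a) & (c | (e & ~b))) | ~b)

  ~a = 11111111111111110000000000000000
  (d | ~a) = 11111111111111110011001100110011
  ~b = 11111111000000001111111100000000
  (e & ~b) = 01010101000000000101010100000000
  (c | (e & ~b)) = 01011111000011110101111100001111
  ((d | ~a) & (c | (e & ~b))) = 01011111000011110001001100000011
  (((d | ~a) & (c | (e & ~b))) | ~b) = 11111111000011111111111100000011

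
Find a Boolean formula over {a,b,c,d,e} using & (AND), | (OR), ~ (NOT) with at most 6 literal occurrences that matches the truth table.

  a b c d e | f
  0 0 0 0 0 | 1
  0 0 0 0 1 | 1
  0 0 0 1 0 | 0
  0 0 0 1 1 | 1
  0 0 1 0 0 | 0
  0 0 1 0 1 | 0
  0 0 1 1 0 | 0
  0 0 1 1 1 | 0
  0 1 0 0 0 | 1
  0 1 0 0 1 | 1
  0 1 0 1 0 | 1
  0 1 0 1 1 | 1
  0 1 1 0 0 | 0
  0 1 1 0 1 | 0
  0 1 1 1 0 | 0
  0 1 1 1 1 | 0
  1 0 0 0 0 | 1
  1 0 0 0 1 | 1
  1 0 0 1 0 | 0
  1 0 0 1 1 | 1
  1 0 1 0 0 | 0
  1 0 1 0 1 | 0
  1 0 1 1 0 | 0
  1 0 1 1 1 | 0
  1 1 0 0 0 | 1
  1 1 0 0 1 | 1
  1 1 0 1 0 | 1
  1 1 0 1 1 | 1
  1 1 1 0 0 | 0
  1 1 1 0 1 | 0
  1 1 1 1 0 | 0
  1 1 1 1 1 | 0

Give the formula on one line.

(((~d | e) | b) & ~c)

  ~d = 11001100110011001100110011001100
  (~d | e) = 11011101110111011101110111011101
  ((~d | e) | b) = 11011101111111111101110111111111
  ~c = 11110000111100001111000011110000
  (((~d | e) | b) & ~c) = 11010000111100001101000011110000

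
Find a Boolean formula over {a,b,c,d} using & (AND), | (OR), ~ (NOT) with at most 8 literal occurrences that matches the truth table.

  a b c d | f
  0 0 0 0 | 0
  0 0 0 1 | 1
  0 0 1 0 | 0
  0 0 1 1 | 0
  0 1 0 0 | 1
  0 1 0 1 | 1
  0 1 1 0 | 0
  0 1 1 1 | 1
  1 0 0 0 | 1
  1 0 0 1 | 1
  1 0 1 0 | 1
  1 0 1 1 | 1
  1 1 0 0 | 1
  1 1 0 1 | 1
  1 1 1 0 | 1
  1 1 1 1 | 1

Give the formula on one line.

  (d & b) = 0000010100000101
  (a | (d & b)) = 0000010111111111
  ~c = 1100110011001100
  (~c & d) = 0100010001000100
  (b | (~c & d)) = 0100111101001111
  (~c & (b | (~c & d))) = 0100110001001100
  ((a | (d & b)) | (~c & (b | (~c & d)))) = 0100110111111111

((a | (d & b)) | (~c & (b | (~c & d))))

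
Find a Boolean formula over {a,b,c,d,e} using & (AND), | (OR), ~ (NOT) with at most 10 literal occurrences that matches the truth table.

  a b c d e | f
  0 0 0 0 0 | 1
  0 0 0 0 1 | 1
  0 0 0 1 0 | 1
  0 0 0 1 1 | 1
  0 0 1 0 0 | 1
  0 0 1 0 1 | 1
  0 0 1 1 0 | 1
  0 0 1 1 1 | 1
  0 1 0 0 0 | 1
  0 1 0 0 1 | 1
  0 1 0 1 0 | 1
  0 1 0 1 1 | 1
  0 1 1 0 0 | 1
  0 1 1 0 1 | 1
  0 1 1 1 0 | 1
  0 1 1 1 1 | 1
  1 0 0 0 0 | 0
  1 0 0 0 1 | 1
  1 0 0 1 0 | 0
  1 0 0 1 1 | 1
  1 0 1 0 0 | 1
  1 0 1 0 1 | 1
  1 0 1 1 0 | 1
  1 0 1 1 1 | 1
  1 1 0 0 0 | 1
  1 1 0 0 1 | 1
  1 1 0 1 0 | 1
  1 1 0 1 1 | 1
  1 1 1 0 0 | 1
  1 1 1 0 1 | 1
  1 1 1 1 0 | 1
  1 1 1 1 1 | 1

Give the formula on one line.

  ~a = 11111111111111110000000000000000
  (b | ~a) = 11111111111111110000000011111111
  (a & e) = 00000000000000000101010101010101
  ((a & e) | c) = 00001111000011110101111101011111
  (((a & e) | c) | e) = 01011111010111110101111101011111
  (b | (((a & e) | c) | e)) = 01011111111111110101111111111111
  ((b | ~a) | (b | (((a & e) | c) | e))) = 11111111111111110101111111111111

((b | ~a) | (b | (((a & e) | c) | e)))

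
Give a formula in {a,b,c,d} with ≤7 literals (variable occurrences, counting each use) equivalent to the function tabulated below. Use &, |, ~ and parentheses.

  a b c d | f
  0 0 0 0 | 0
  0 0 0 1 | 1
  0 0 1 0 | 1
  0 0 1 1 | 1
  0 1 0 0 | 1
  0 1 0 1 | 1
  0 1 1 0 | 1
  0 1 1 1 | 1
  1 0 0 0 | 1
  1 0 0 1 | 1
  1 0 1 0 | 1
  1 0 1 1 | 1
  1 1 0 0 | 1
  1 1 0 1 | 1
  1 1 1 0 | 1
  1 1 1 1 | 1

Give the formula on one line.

  (a | c) = 0011001111111111
  ~c = 1100110011001100
  (~c | b) = 1100111111001111
  (d & (~c | b)) = 0100010101000101
  ((a | c) | (d & (~c | b))) = 0111011111111111
  (((a | c) | (d & (~c | b))) | b) = 0111111111111111

(((a | c) | (d & (~c | b))) | b)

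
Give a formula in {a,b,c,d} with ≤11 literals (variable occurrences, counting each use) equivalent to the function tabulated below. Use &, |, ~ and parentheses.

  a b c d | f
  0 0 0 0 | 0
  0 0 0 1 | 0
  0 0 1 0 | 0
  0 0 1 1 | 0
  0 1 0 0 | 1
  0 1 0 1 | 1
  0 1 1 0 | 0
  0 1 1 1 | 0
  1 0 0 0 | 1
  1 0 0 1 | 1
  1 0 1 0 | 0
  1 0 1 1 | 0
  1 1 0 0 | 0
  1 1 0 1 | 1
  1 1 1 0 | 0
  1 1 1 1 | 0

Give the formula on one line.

((((c | d) & a) | ((~a & b) | ((d | ~b) & a))) & ~c)

  (c | d) = 0111011101110111
  ((c | d) & a) = 0000000001110111
  ~a = 1111111100000000
  (~a & b) = 0000111100000000
  ~b = 1111000011110000
  (d | ~b) = 1111010111110101
  ((d | ~b) & a) = 0000000011110101
  ((~a & b) | ((d | ~b) & a)) = 0000111111110101
  (((c | d) & a) | ((~a & b) | ((d | ~b) & a))) = 0000111111110111
  ~c = 1100110011001100
  ((((c | d) & a) | ((~a & b) | ((d | ~b) & a))) & ~c) = 0000110011000100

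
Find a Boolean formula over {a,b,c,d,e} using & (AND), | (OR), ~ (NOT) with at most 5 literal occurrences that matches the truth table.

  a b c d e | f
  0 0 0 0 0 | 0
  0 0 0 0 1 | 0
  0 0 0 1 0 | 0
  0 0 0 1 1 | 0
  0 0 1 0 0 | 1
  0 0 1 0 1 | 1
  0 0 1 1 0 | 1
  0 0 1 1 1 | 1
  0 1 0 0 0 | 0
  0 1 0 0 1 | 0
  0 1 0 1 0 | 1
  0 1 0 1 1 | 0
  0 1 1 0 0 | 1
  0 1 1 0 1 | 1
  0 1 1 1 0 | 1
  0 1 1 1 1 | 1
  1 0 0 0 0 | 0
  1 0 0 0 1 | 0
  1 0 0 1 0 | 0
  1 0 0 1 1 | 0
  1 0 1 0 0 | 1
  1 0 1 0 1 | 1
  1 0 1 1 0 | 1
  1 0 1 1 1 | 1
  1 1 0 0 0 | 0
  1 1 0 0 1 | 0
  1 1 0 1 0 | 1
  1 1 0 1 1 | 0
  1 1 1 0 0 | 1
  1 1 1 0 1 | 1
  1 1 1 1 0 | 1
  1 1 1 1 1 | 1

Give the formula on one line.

  ~e = 10101010101010101010101010101010
  (d & ~e) = 00100010001000100010001000100010
  (b | e) = 01010101111111110101010111111111
  ((d & ~e) & (b | e)) = 00000000001000100000000000100010
  (c | ((d & ~e) & (b | e))) = 00001111001011110000111100101111

(c | ((d & ~e) & (b | e)))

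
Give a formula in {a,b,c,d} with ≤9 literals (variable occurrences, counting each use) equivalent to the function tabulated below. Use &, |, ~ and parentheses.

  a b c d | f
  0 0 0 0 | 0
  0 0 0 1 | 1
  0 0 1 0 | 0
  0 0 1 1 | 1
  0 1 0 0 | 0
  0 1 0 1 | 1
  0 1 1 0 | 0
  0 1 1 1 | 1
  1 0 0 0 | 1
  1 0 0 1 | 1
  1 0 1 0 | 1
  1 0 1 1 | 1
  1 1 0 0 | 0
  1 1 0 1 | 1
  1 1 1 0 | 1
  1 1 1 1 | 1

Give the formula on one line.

(((~b | c) & a) | (((~a | c) & a) | d))

  ~b = 1111000011110000
  (~b | c) = 1111001111110011
  ((~b | c) & a) = 0000000011110011
  ~a = 1111111100000000
  (~a | c) = 1111111100110011
  ((~a | c) & a) = 0000000000110011
  (((~a | c) & a) | d) = 0101010101110111
  (((~b | c) & a) | (((~a | c) & a) | d)) = 0101010111110111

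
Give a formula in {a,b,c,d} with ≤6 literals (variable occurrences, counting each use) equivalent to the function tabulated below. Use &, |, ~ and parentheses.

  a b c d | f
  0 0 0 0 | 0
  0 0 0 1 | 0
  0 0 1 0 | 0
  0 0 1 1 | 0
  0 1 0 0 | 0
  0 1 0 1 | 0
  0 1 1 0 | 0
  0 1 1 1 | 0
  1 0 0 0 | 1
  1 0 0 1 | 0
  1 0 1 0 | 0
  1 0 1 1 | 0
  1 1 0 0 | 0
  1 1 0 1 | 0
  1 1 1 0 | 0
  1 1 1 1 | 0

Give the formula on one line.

  ~c = 1100110011001100
  ~b = 1111000011110000
  ~d = 1010101010101010
  (~b & ~d) = 1010000010100000
  (~c & (~b & ~d)) = 1000000010000000
  ((~c & (~b & ~d)) & a) = 0000000010000000

((~c & (~b & ~d)) & a)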